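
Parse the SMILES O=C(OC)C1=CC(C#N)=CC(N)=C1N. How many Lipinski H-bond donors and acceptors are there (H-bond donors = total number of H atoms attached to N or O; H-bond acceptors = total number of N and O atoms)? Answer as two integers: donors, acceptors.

4, 5

Donors: find every N or O and count the H atoms it carries.
  atom 1 (O): bond orders sum to 2 → 0 H
  atom 3 (O): bond orders sum to 2 → 0 H
  atom 9 (N): bond orders sum to 3 → 0 H
  atom 12 (N): bond orders sum to 1 → 2 H
  atom 14 (N): bond orders sum to 1 → 2 H
Lipinski HBD = 4.
Acceptors: N atoms = 3, O atoms = 2 → HBA = 5.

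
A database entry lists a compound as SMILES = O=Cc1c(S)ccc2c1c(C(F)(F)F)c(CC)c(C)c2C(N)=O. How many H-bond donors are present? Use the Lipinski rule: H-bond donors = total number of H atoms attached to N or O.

Donors: find every N or O and count the H atoms it carries.
  atom 1 (O): bond orders sum to 2 → 0 H
  atom 22 (N): bond orders sum to 1 → 2 H
  atom 23 (O): bond orders sum to 2 → 0 H
Lipinski HBD = 2.

2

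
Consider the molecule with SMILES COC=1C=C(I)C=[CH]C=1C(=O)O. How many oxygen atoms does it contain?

Scan the SMILES for O atoms (remember two-letter symbols like Cl and Br are single atoms).
Oxygen count: 3.

3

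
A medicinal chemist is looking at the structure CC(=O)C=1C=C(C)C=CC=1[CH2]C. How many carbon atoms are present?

11

Count every carbon token in the SMILES (each C, including those in ring-closure positions and inside branches).
Carbon count: 11.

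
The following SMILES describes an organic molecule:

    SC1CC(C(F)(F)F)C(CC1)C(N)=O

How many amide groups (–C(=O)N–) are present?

1

The amide motif appears at heavy-atom position 12 in the SMILES.
Other groups present: 1 thiol.
Amide count: 1.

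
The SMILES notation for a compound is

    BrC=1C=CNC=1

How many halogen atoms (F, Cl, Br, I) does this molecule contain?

Halogen atoms appear at heavy-atom position 1 (1×Br).
Halogen count: 1.

1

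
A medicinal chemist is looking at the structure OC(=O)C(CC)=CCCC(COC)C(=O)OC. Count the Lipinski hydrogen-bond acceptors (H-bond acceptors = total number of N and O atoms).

N atoms: 0; O atoms: 5.
Lipinski HBA = 0 + 5 = 5.

5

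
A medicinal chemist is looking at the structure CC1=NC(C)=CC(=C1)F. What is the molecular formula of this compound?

C7H8FN

Walk through each heavy atom and fill implicit hydrogens from standard valence (C 4, N 3, O 2, S 2, halogen 1):
  atom 1: C, bond orders sum to 1 (valence 4) → 3 H
  atom 2: C, bond orders sum to 4 (valence 4) → 0 H
  atom 3: N, bond orders sum to 3 (valence 3) → 0 H
  atom 4: C, bond orders sum to 4 (valence 4) → 0 H
  atom 5: C, bond orders sum to 1 (valence 4) → 3 H
  atom 6: C, bond orders sum to 3 (valence 4) → 1 H
  atom 7: C, bond orders sum to 4 (valence 4) → 0 H
  atom 8: C, bond orders sum to 3 (valence 4) → 1 H
  atom 9: F (halogen, monovalent) → 0 H
Totals → C:7, H:8, F:1, N:1.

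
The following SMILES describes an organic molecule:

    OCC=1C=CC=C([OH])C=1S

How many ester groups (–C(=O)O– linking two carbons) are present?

Scan the SMILES for the ester motif — none present.
Groups that are present: 2 hydroxyl, 1 thiol.

0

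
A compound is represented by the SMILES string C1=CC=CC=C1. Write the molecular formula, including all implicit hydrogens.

Walk through each heavy atom and fill implicit hydrogens from standard valence (C 4, N 3, O 2, S 2, halogen 1):
  atom 1: C, bond orders sum to 3 (valence 4) → 1 H
  atom 2: C, bond orders sum to 3 (valence 4) → 1 H
  atom 3: C, bond orders sum to 3 (valence 4) → 1 H
  atom 4: C, bond orders sum to 3 (valence 4) → 1 H
  atom 5: C, bond orders sum to 3 (valence 4) → 1 H
  atom 6: C, bond orders sum to 3 (valence 4) → 1 H
Totals → C:6, H:6.
In Hill order: C6H6.

C6H6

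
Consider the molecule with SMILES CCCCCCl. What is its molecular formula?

C5H11Cl

Walk through each heavy atom and fill implicit hydrogens from standard valence (C 4, N 3, O 2, S 2, halogen 1):
  atom 1: C, bond orders sum to 1 (valence 4) → 3 H
  atom 2: C, bond orders sum to 2 (valence 4) → 2 H
  atom 3: C, bond orders sum to 2 (valence 4) → 2 H
  atom 4: C, bond orders sum to 2 (valence 4) → 2 H
  atom 5: C, bond orders sum to 2 (valence 4) → 2 H
  atom 6: Cl (halogen, monovalent) → 0 H
Totals → C:5, H:11, Cl:1.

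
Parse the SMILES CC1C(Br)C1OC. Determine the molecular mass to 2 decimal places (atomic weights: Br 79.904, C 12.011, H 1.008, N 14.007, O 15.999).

165.03 g/mol

First, the molecular formula is C5H9BrO (counting implicit H from valence).
  Br: 1 × 79.904 = 79.904
  C: 5 × 12.011 = 60.055
  H: 9 × 1.008 = 9.072
  O: 1 × 15.999 = 15.999
Sum: 1×79.904 + 5×12.011 + 9×1.008 + 1×15.999 = 165.030 → 165.03 g/mol.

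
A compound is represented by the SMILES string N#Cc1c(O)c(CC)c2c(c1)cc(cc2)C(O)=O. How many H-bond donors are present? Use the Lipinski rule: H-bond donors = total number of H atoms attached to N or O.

2

Donors: find every N or O and count the H atoms it carries.
  atom 1 (N): bond orders sum to 3 → 0 H
  atom 5 (O): bond orders sum to 1 → 1 H
  atom 17 (O): bond orders sum to 1 → 1 H
  atom 18 (O): bond orders sum to 2 → 0 H
Lipinski HBD = 2.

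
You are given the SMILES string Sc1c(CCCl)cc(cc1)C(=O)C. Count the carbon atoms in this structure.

Count every carbon token in the SMILES (each C, including those in ring-closure positions and inside branches).
Carbon count: 10.

10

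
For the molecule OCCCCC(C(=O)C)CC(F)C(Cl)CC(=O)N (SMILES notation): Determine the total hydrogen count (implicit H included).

21

Walk through each heavy atom and fill implicit hydrogens from standard valence (C 4, N 3, O 2, S 2, halogen 1):
  atom 1: O, bond orders sum to 1 (valence 2) → 1 H
  atom 2: C, bond orders sum to 2 (valence 4) → 2 H
  atom 3: C, bond orders sum to 2 (valence 4) → 2 H
  atom 4: C, bond orders sum to 2 (valence 4) → 2 H
  atom 5: C, bond orders sum to 2 (valence 4) → 2 H
  atom 6: C, bond orders sum to 3 (valence 4) → 1 H
  atom 7: C, bond orders sum to 4 (valence 4) → 0 H
  atom 8: O, bond orders sum to 2 (valence 2) → 0 H
  atom 9: C, bond orders sum to 1 (valence 4) → 3 H
  atom 10: C, bond orders sum to 2 (valence 4) → 2 H
  atom 11: C, bond orders sum to 3 (valence 4) → 1 H
  atom 12: F (halogen, monovalent) → 0 H
  atom 13: C, bond orders sum to 3 (valence 4) → 1 H
  atom 14: Cl (halogen, monovalent) → 0 H
  atom 15: C, bond orders sum to 2 (valence 4) → 2 H
  atom 16: C, bond orders sum to 4 (valence 4) → 0 H
  atom 17: O, bond orders sum to 2 (valence 2) → 0 H
  atom 18: N, bond orders sum to 1 (valence 3) → 2 H
Total hydrogens: 21.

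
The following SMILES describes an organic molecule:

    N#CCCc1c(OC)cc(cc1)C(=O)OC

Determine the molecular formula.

C12H13NO3

Walk through each heavy atom and fill implicit hydrogens from standard valence (C 4, N 3, O 2, S 2, halogen 1); for lowercase aromatic atoms, an aromatic c carries 1 H when it has two neighbours and 0 H with three, and aromatic n carries 0 H:
  atom 1: N, bond orders sum to 3 (valence 3) → 0 H
  atom 2: C, bond orders sum to 4 (valence 4) → 0 H
  atom 3: C, bond orders sum to 2 (valence 4) → 2 H
  atom 4: C, bond orders sum to 2 (valence 4) → 2 H
  atom 5: aromatic c, 3 neighbours → 0 H
  atom 6: aromatic c, 3 neighbours → 0 H
  atom 7: O, bond orders sum to 2 (valence 2) → 0 H
  atom 8: C, bond orders sum to 1 (valence 4) → 3 H
  atom 9: aromatic c, 2 neighbours → 1 H
  atom 10: aromatic c, 3 neighbours → 0 H
  atom 11: aromatic c, 2 neighbours → 1 H
  atom 12: aromatic c, 2 neighbours → 1 H
  atom 13: C, bond orders sum to 4 (valence 4) → 0 H
  atom 14: O, bond orders sum to 2 (valence 2) → 0 H
  atom 15: O, bond orders sum to 2 (valence 2) → 0 H
  atom 16: C, bond orders sum to 1 (valence 4) → 3 H
Totals → C:12, H:13, N:1, O:3.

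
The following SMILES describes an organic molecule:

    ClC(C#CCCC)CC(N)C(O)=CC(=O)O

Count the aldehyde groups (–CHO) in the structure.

Scan the SMILES for the aldehyde motif — none present.
Groups that are present: 1 alkene, 1 alkyne, 1 carboxylic acid, 1 hydroxyl, 1 primary amine.

0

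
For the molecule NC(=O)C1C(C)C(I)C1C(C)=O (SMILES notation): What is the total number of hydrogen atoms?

Walk through each heavy atom and fill implicit hydrogens from standard valence (C 4, N 3, O 2, S 2, halogen 1):
  atom 1: N, bond orders sum to 1 (valence 3) → 2 H
  atom 2: C, bond orders sum to 4 (valence 4) → 0 H
  atom 3: O, bond orders sum to 2 (valence 2) → 0 H
  atom 4: C, bond orders sum to 3 (valence 4) → 1 H
  atom 5: C, bond orders sum to 3 (valence 4) → 1 H
  atom 6: C, bond orders sum to 1 (valence 4) → 3 H
  atom 7: C, bond orders sum to 3 (valence 4) → 1 H
  atom 8: I (halogen, monovalent) → 0 H
  atom 9: C, bond orders sum to 3 (valence 4) → 1 H
  atom 10: C, bond orders sum to 4 (valence 4) → 0 H
  atom 11: C, bond orders sum to 1 (valence 4) → 3 H
  atom 12: O, bond orders sum to 2 (valence 2) → 0 H
Total hydrogens: 12.

12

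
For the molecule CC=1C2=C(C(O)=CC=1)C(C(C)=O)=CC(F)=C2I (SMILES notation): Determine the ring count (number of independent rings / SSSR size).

2

In SMILES, each pair of matching ring-closure digits denotes one ring-closing bond; the number of such bonds equals the number of independent rings.
Ring-closure bonds here: 2.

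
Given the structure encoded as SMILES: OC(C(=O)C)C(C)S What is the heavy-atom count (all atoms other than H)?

Every atom symbol written in the SMILES (organic subset) is one heavy atom; implicit H are not written.
Heavy atoms by element → C:5, O:2, S:1.
Total: 8.

8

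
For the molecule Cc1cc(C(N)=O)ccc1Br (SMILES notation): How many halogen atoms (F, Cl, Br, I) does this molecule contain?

1

Halogen atoms appear at heavy-atom position 11 (1×Br).
Other groups present: 1 amide.
Halogen count: 1.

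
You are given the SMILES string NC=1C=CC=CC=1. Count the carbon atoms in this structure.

6

Count every carbon token in the SMILES (each C, including those in ring-closure positions and inside branches).
Carbon count: 6.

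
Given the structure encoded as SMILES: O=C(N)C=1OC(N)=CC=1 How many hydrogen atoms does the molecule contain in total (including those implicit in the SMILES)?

Walk through each heavy atom and fill implicit hydrogens from standard valence (C 4, N 3, O 2, S 2, halogen 1):
  atom 1: O, bond orders sum to 2 (valence 2) → 0 H
  atom 2: C, bond orders sum to 4 (valence 4) → 0 H
  atom 3: N, bond orders sum to 1 (valence 3) → 2 H
  atom 4: C, bond orders sum to 4 (valence 4) → 0 H
  atom 5: O, bond orders sum to 2 (valence 2) → 0 H
  atom 6: C, bond orders sum to 4 (valence 4) → 0 H
  atom 7: N, bond orders sum to 1 (valence 3) → 2 H
  atom 8: C, bond orders sum to 3 (valence 4) → 1 H
  atom 9: C, bond orders sum to 3 (valence 4) → 1 H
Total hydrogens: 6.

6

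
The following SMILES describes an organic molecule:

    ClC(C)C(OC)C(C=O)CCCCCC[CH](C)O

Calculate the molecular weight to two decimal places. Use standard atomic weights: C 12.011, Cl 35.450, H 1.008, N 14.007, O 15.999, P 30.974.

278.82 g/mol

First, the molecular formula is C14H27ClO3 (counting implicit H from valence).
  C: 14 × 12.011 = 168.154
  Cl: 1 × 35.450 = 35.450
  H: 27 × 1.008 = 27.216
  O: 3 × 15.999 = 47.997
Sum: 14×12.011 + 1×35.450 + 27×1.008 + 3×15.999 = 278.817 → 278.82 g/mol.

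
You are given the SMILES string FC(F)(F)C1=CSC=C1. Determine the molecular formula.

C5H3F3S

Walk through each heavy atom and fill implicit hydrogens from standard valence (C 4, N 3, O 2, S 2, halogen 1):
  atom 1: F (halogen, monovalent) → 0 H
  atom 2: C, bond orders sum to 4 (valence 4) → 0 H
  atom 3: F (halogen, monovalent) → 0 H
  atom 4: F (halogen, monovalent) → 0 H
  atom 5: C, bond orders sum to 4 (valence 4) → 0 H
  atom 6: C, bond orders sum to 3 (valence 4) → 1 H
  atom 7: S, bond orders sum to 2 (valence 2) → 0 H
  atom 8: C, bond orders sum to 3 (valence 4) → 1 H
  atom 9: C, bond orders sum to 3 (valence 4) → 1 H
Totals → C:5, H:3, F:3, S:1.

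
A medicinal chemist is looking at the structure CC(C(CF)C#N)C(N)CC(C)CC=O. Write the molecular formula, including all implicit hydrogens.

Walk through each heavy atom and fill implicit hydrogens from standard valence (C 4, N 3, O 2, S 2, halogen 1):
  atom 1: C, bond orders sum to 1 (valence 4) → 3 H
  atom 2: C, bond orders sum to 3 (valence 4) → 1 H
  atom 3: C, bond orders sum to 3 (valence 4) → 1 H
  atom 4: C, bond orders sum to 2 (valence 4) → 2 H
  atom 5: F (halogen, monovalent) → 0 H
  atom 6: C, bond orders sum to 4 (valence 4) → 0 H
  atom 7: N, bond orders sum to 3 (valence 3) → 0 H
  atom 8: C, bond orders sum to 3 (valence 4) → 1 H
  atom 9: N, bond orders sum to 1 (valence 3) → 2 H
  atom 10: C, bond orders sum to 2 (valence 4) → 2 H
  atom 11: C, bond orders sum to 3 (valence 4) → 1 H
  atom 12: C, bond orders sum to 1 (valence 4) → 3 H
  atom 13: C, bond orders sum to 2 (valence 4) → 2 H
  atom 14: C, bond orders sum to 3 (valence 4) → 1 H
  atom 15: O, bond orders sum to 2 (valence 2) → 0 H
Totals → C:11, H:19, F:1, N:2, O:1.

C11H19FN2O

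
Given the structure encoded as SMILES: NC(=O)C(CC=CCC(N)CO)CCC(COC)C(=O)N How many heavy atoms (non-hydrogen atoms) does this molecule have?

21

Every atom symbol written in the SMILES (organic subset) is one heavy atom; implicit H are not written.
Heavy atoms by element → C:14, N:3, O:4.
Total: 21.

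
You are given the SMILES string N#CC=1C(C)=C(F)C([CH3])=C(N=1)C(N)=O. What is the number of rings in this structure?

1

In SMILES, each pair of matching ring-closure digits denotes one ring-closing bond; the number of such bonds equals the number of independent rings.
Ring-closure bonds here: 1.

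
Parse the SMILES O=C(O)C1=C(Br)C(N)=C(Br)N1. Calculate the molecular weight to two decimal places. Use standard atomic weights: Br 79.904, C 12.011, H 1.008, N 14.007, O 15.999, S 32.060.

283.91 g/mol

First, the molecular formula is C5H4Br2N2O2 (counting implicit H from valence).
  Br: 2 × 79.904 = 159.808
  C: 5 × 12.011 = 60.055
  H: 4 × 1.008 = 4.032
  N: 2 × 14.007 = 28.014
  O: 2 × 15.999 = 31.998
Sum: 2×79.904 + 5×12.011 + 4×1.008 + 2×14.007 + 2×15.999 = 283.907 → 283.91 g/mol.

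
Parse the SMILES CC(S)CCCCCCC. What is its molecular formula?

Walk through each heavy atom and fill implicit hydrogens from standard valence (C 4, N 3, O 2, S 2, halogen 1):
  atom 1: C, bond orders sum to 1 (valence 4) → 3 H
  atom 2: C, bond orders sum to 3 (valence 4) → 1 H
  atom 3: S, bond orders sum to 1 (valence 2) → 1 H
  atom 4: C, bond orders sum to 2 (valence 4) → 2 H
  atom 5: C, bond orders sum to 2 (valence 4) → 2 H
  atom 6: C, bond orders sum to 2 (valence 4) → 2 H
  atom 7: C, bond orders sum to 2 (valence 4) → 2 H
  atom 8: C, bond orders sum to 2 (valence 4) → 2 H
  atom 9: C, bond orders sum to 2 (valence 4) → 2 H
  atom 10: C, bond orders sum to 1 (valence 4) → 3 H
Totals → C:9, H:20, S:1.
In Hill order: C9H20S.

C9H20S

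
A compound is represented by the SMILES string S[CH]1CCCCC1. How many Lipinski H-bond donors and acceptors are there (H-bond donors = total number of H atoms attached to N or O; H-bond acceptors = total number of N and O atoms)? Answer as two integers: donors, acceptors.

Donors: find every N or O and count the H atoms it carries.
  (no N or O atoms present)
Lipinski HBD = 0.
Acceptors: N atoms = 0, O atoms = 0 → HBA = 0.

0, 0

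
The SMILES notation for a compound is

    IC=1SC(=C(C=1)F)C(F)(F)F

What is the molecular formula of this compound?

Walk through each heavy atom and fill implicit hydrogens from standard valence (C 4, N 3, O 2, S 2, halogen 1):
  atom 1: I (halogen, monovalent) → 0 H
  atom 2: C, bond orders sum to 4 (valence 4) → 0 H
  atom 3: S, bond orders sum to 2 (valence 2) → 0 H
  atom 4: C, bond orders sum to 4 (valence 4) → 0 H
  atom 5: C, bond orders sum to 4 (valence 4) → 0 H
  atom 6: C, bond orders sum to 3 (valence 4) → 1 H
  atom 7: F (halogen, monovalent) → 0 H
  atom 8: C, bond orders sum to 4 (valence 4) → 0 H
  atom 9: F (halogen, monovalent) → 0 H
  atom 10: F (halogen, monovalent) → 0 H
  atom 11: F (halogen, monovalent) → 0 H
Totals → C:5, H:1, F:4, I:1, S:1.
In Hill order: C5HF4IS.

C5HF4IS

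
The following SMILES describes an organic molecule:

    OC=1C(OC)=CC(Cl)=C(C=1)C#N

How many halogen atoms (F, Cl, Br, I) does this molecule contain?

Halogen atoms appear at heavy-atom position 8 (1×Cl).
Other groups present: 1 ether, 1 hydroxyl, 1 nitrile.
Halogen count: 1.

1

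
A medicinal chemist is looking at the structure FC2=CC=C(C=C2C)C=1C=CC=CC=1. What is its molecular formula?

C13H11F

Walk through each heavy atom and fill implicit hydrogens from standard valence (C 4, N 3, O 2, S 2, halogen 1):
  atom 1: F (halogen, monovalent) → 0 H
  atom 2: C, bond orders sum to 4 (valence 4) → 0 H
  atom 3: C, bond orders sum to 3 (valence 4) → 1 H
  atom 4: C, bond orders sum to 3 (valence 4) → 1 H
  atom 5: C, bond orders sum to 4 (valence 4) → 0 H
  atom 6: C, bond orders sum to 3 (valence 4) → 1 H
  atom 7: C, bond orders sum to 4 (valence 4) → 0 H
  atom 8: C, bond orders sum to 1 (valence 4) → 3 H
  atom 9: C, bond orders sum to 4 (valence 4) → 0 H
  atom 10: C, bond orders sum to 3 (valence 4) → 1 H
  atom 11: C, bond orders sum to 3 (valence 4) → 1 H
  atom 12: C, bond orders sum to 3 (valence 4) → 1 H
  atom 13: C, bond orders sum to 3 (valence 4) → 1 H
  atom 14: C, bond orders sum to 3 (valence 4) → 1 H
Totals → C:13, H:11, F:1.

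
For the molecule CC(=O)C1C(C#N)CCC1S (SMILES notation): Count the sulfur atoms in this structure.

Scan the SMILES for S atoms (remember two-letter symbols like Cl and Br are single atoms).
Sulfur count: 1.

1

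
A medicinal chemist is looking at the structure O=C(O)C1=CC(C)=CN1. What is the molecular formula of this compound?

Walk through each heavy atom and fill implicit hydrogens from standard valence (C 4, N 3, O 2, S 2, halogen 1):
  atom 1: O, bond orders sum to 2 (valence 2) → 0 H
  atom 2: C, bond orders sum to 4 (valence 4) → 0 H
  atom 3: O, bond orders sum to 1 (valence 2) → 1 H
  atom 4: C, bond orders sum to 4 (valence 4) → 0 H
  atom 5: C, bond orders sum to 3 (valence 4) → 1 H
  atom 6: C, bond orders sum to 4 (valence 4) → 0 H
  atom 7: C, bond orders sum to 1 (valence 4) → 3 H
  atom 8: C, bond orders sum to 3 (valence 4) → 1 H
  atom 9: N, bond orders sum to 2 (valence 3) → 1 H
Totals → C:6, H:7, N:1, O:2.
In Hill order: C6H7NO2.

C6H7NO2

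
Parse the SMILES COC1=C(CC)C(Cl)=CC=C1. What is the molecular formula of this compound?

Walk through each heavy atom and fill implicit hydrogens from standard valence (C 4, N 3, O 2, S 2, halogen 1):
  atom 1: C, bond orders sum to 1 (valence 4) → 3 H
  atom 2: O, bond orders sum to 2 (valence 2) → 0 H
  atom 3: C, bond orders sum to 4 (valence 4) → 0 H
  atom 4: C, bond orders sum to 4 (valence 4) → 0 H
  atom 5: C, bond orders sum to 2 (valence 4) → 2 H
  atom 6: C, bond orders sum to 1 (valence 4) → 3 H
  atom 7: C, bond orders sum to 4 (valence 4) → 0 H
  atom 8: Cl (halogen, monovalent) → 0 H
  atom 9: C, bond orders sum to 3 (valence 4) → 1 H
  atom 10: C, bond orders sum to 3 (valence 4) → 1 H
  atom 11: C, bond orders sum to 3 (valence 4) → 1 H
Totals → C:9, H:11, Cl:1, O:1.

C9H11ClO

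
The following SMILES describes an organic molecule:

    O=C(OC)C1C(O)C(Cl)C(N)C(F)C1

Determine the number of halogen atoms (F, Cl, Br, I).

Halogen atoms appear at heavy-atom positions 9, 13 (1×Cl, 1×F).
Other groups present: 1 ester, 1 hydroxyl, 1 primary amine.
Halogen count: 2.

2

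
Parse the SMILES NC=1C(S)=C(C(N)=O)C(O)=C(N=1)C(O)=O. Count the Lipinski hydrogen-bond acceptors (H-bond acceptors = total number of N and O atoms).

N atoms: 3; O atoms: 4.
Lipinski HBA = 3 + 4 = 7.

7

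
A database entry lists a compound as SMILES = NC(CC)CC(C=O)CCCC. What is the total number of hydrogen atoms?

21

Walk through each heavy atom and fill implicit hydrogens from standard valence (C 4, N 3, O 2, S 2, halogen 1):
  atom 1: N, bond orders sum to 1 (valence 3) → 2 H
  atom 2: C, bond orders sum to 3 (valence 4) → 1 H
  atom 3: C, bond orders sum to 2 (valence 4) → 2 H
  atom 4: C, bond orders sum to 1 (valence 4) → 3 H
  atom 5: C, bond orders sum to 2 (valence 4) → 2 H
  atom 6: C, bond orders sum to 3 (valence 4) → 1 H
  atom 7: C, bond orders sum to 3 (valence 4) → 1 H
  atom 8: O, bond orders sum to 2 (valence 2) → 0 H
  atom 9: C, bond orders sum to 2 (valence 4) → 2 H
  atom 10: C, bond orders sum to 2 (valence 4) → 2 H
  atom 11: C, bond orders sum to 2 (valence 4) → 2 H
  atom 12: C, bond orders sum to 1 (valence 4) → 3 H
Total hydrogens: 21.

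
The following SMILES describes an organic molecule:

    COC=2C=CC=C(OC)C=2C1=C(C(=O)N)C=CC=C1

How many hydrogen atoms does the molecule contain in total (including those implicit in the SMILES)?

15

Walk through each heavy atom and fill implicit hydrogens from standard valence (C 4, N 3, O 2, S 2, halogen 1):
  atom 1: C, bond orders sum to 1 (valence 4) → 3 H
  atom 2: O, bond orders sum to 2 (valence 2) → 0 H
  atom 3: C, bond orders sum to 4 (valence 4) → 0 H
  atom 4: C, bond orders sum to 3 (valence 4) → 1 H
  atom 5: C, bond orders sum to 3 (valence 4) → 1 H
  atom 6: C, bond orders sum to 3 (valence 4) → 1 H
  atom 7: C, bond orders sum to 4 (valence 4) → 0 H
  atom 8: O, bond orders sum to 2 (valence 2) → 0 H
  atom 9: C, bond orders sum to 1 (valence 4) → 3 H
  atom 10: C, bond orders sum to 4 (valence 4) → 0 H
  atom 11: C, bond orders sum to 4 (valence 4) → 0 H
  atom 12: C, bond orders sum to 4 (valence 4) → 0 H
  atom 13: C, bond orders sum to 4 (valence 4) → 0 H
  atom 14: O, bond orders sum to 2 (valence 2) → 0 H
  atom 15: N, bond orders sum to 1 (valence 3) → 2 H
  atom 16: C, bond orders sum to 3 (valence 4) → 1 H
  atom 17: C, bond orders sum to 3 (valence 4) → 1 H
  atom 18: C, bond orders sum to 3 (valence 4) → 1 H
  atom 19: C, bond orders sum to 3 (valence 4) → 1 H
Total hydrogens: 15.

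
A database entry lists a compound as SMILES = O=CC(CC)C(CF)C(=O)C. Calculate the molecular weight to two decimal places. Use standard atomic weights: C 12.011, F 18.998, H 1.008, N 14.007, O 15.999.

160.19 g/mol

First, the molecular formula is C8H13FO2 (counting implicit H from valence).
  C: 8 × 12.011 = 96.088
  F: 1 × 18.998 = 18.998
  H: 13 × 1.008 = 13.104
  O: 2 × 15.999 = 31.998
Sum: 8×12.011 + 1×18.998 + 13×1.008 + 2×15.999 = 160.188 → 160.19 g/mol.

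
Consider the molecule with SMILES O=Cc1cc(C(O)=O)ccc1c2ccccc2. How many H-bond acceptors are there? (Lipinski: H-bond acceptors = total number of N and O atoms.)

3

N atoms: 0; O atoms: 3.
Lipinski HBA = 0 + 3 = 3.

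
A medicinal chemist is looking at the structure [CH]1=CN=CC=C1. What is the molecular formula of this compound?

C5H5N

Walk through each heavy atom and fill implicit hydrogens from standard valence (C 4, N 3, O 2, S 2, halogen 1):
  atom 1: C with explicit H count 1
  atom 2: C, bond orders sum to 3 (valence 4) → 1 H
  atom 3: N, bond orders sum to 3 (valence 3) → 0 H
  atom 4: C, bond orders sum to 3 (valence 4) → 1 H
  atom 5: C, bond orders sum to 3 (valence 4) → 1 H
  atom 6: C, bond orders sum to 3 (valence 4) → 1 H
Totals → C:5, H:5, N:1.
In Hill order: C5H5N.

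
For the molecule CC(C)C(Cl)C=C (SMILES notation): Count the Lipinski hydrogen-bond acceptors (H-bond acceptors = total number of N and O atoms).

N atoms: 0; O atoms: 0.
Lipinski HBA = 0 + 0 = 0.

0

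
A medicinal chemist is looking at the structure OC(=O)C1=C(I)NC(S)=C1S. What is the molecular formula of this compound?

C5H4INO2S2

Walk through each heavy atom and fill implicit hydrogens from standard valence (C 4, N 3, O 2, S 2, halogen 1):
  atom 1: O, bond orders sum to 1 (valence 2) → 1 H
  atom 2: C, bond orders sum to 4 (valence 4) → 0 H
  atom 3: O, bond orders sum to 2 (valence 2) → 0 H
  atom 4: C, bond orders sum to 4 (valence 4) → 0 H
  atom 5: C, bond orders sum to 4 (valence 4) → 0 H
  atom 6: I (halogen, monovalent) → 0 H
  atom 7: N, bond orders sum to 2 (valence 3) → 1 H
  atom 8: C, bond orders sum to 4 (valence 4) → 0 H
  atom 9: S, bond orders sum to 1 (valence 2) → 1 H
  atom 10: C, bond orders sum to 4 (valence 4) → 0 H
  atom 11: S, bond orders sum to 1 (valence 2) → 1 H
Totals → C:5, H:4, I:1, N:1, O:2, S:2.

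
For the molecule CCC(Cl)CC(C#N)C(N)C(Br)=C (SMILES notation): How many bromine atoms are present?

1

Scan the SMILES for Br atoms (remember two-letter symbols like Cl and Br are single atoms).
Bromine count: 1.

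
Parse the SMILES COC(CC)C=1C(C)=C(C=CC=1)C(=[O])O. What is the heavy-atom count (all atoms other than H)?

Every atom symbol written in the SMILES (organic subset) is one heavy atom; implicit H are not written.
Heavy atoms by element → C:12, O:3.
Total: 15.

15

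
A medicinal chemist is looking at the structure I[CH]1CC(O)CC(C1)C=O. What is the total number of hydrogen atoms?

11

Walk through each heavy atom and fill implicit hydrogens from standard valence (C 4, N 3, O 2, S 2, halogen 1):
  atom 1: I (halogen, monovalent) → 0 H
  atom 2: C with explicit H count 1
  atom 3: C, bond orders sum to 2 (valence 4) → 2 H
  atom 4: C, bond orders sum to 3 (valence 4) → 1 H
  atom 5: O, bond orders sum to 1 (valence 2) → 1 H
  atom 6: C, bond orders sum to 2 (valence 4) → 2 H
  atom 7: C, bond orders sum to 3 (valence 4) → 1 H
  atom 8: C, bond orders sum to 2 (valence 4) → 2 H
  atom 9: C, bond orders sum to 3 (valence 4) → 1 H
  atom 10: O, bond orders sum to 2 (valence 2) → 0 H
Total hydrogens: 11.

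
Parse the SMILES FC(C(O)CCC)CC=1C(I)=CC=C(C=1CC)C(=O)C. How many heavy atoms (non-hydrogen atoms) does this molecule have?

20

Every atom symbol written in the SMILES (organic subset) is one heavy atom; implicit H are not written.
Heavy atoms by element → C:16, F:1, I:1, O:2.
Total: 20.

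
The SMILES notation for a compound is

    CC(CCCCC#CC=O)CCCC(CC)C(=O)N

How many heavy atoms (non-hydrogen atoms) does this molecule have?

Every atom symbol written in the SMILES (organic subset) is one heavy atom; implicit H are not written.
Heavy atoms by element → C:16, N:1, O:2.
Total: 19.

19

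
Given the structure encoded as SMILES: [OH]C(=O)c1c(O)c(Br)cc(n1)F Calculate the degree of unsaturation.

Molecular formula: C6H3BrFNO3.
DoU = (2C + 2 + N − H − X) / 2, where X is the halogen count and O/S are ignored.
    = (2·6 + 2 + 1 − 3 − 2) / 2 = 10 / 2 = 5.

5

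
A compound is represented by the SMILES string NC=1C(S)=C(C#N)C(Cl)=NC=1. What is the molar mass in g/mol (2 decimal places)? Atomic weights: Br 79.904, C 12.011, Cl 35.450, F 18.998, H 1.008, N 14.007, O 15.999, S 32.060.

First, the molecular formula is C6H4ClN3S (counting implicit H from valence).
  C: 6 × 12.011 = 72.066
  Cl: 1 × 35.450 = 35.450
  H: 4 × 1.008 = 4.032
  N: 3 × 14.007 = 42.021
  S: 1 × 32.060 = 32.060
Sum: 6×12.011 + 1×35.450 + 4×1.008 + 3×14.007 + 1×32.060 = 185.629 → 185.63 g/mol.

185.63 g/mol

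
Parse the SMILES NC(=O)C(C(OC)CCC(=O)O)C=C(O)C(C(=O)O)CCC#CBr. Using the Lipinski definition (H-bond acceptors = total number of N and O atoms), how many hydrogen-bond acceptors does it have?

N atoms: 1; O atoms: 7.
Lipinski HBA = 1 + 7 = 8.

8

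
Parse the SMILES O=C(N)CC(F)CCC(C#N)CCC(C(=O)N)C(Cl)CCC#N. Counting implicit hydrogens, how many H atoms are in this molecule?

Walk through each heavy atom and fill implicit hydrogens from standard valence (C 4, N 3, O 2, S 2, halogen 1):
  atom 1: O, bond orders sum to 2 (valence 2) → 0 H
  atom 2: C, bond orders sum to 4 (valence 4) → 0 H
  atom 3: N, bond orders sum to 1 (valence 3) → 2 H
  atom 4: C, bond orders sum to 2 (valence 4) → 2 H
  atom 5: C, bond orders sum to 3 (valence 4) → 1 H
  atom 6: F (halogen, monovalent) → 0 H
  atom 7: C, bond orders sum to 2 (valence 4) → 2 H
  atom 8: C, bond orders sum to 2 (valence 4) → 2 H
  atom 9: C, bond orders sum to 3 (valence 4) → 1 H
  atom 10: C, bond orders sum to 4 (valence 4) → 0 H
  atom 11: N, bond orders sum to 3 (valence 3) → 0 H
  atom 12: C, bond orders sum to 2 (valence 4) → 2 H
  atom 13: C, bond orders sum to 2 (valence 4) → 2 H
  atom 14: C, bond orders sum to 3 (valence 4) → 1 H
  atom 15: C, bond orders sum to 4 (valence 4) → 0 H
  atom 16: O, bond orders sum to 2 (valence 2) → 0 H
  atom 17: N, bond orders sum to 1 (valence 3) → 2 H
  atom 18: C, bond orders sum to 3 (valence 4) → 1 H
  atom 19: Cl (halogen, monovalent) → 0 H
  atom 20: C, bond orders sum to 2 (valence 4) → 2 H
  atom 21: C, bond orders sum to 2 (valence 4) → 2 H
  atom 22: C, bond orders sum to 4 (valence 4) → 0 H
  atom 23: N, bond orders sum to 3 (valence 3) → 0 H
Total hydrogens: 22.

22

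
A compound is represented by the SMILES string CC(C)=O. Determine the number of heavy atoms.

Every atom symbol written in the SMILES (organic subset) is one heavy atom; implicit H are not written.
Heavy atoms by element → C:3, O:1.
Total: 4.

4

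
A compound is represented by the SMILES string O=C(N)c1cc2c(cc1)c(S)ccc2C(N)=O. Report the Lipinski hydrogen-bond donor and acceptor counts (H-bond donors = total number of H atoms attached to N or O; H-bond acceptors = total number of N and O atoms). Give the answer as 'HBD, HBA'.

4, 4

Donors: find every N or O and count the H atoms it carries.
  atom 1 (O): bond orders sum to 2 → 0 H
  atom 3 (N): bond orders sum to 1 → 2 H
  atom 16 (N): bond orders sum to 1 → 2 H
  atom 17 (O): bond orders sum to 2 → 0 H
Lipinski HBD = 4.
Acceptors: N atoms = 2, O atoms = 2 → HBA = 4.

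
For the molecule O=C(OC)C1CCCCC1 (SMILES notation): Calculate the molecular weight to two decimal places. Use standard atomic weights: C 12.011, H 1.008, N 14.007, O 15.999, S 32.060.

142.20 g/mol

First, the molecular formula is C8H14O2 (counting implicit H from valence).
  C: 8 × 12.011 = 96.088
  H: 14 × 1.008 = 14.112
  O: 2 × 15.999 = 31.998
Sum: 8×12.011 + 14×1.008 + 2×15.999 = 142.198 → 142.20 g/mol.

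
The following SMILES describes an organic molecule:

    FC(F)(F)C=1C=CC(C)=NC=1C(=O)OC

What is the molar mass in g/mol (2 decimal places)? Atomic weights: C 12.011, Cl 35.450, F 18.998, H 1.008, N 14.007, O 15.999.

219.16 g/mol

First, the molecular formula is C9H8F3NO2 (counting implicit H from valence).
  C: 9 × 12.011 = 108.099
  F: 3 × 18.998 = 56.994
  H: 8 × 1.008 = 8.064
  N: 1 × 14.007 = 14.007
  O: 2 × 15.999 = 31.998
Sum: 9×12.011 + 3×18.998 + 8×1.008 + 1×14.007 + 2×15.999 = 219.162 → 219.16 g/mol.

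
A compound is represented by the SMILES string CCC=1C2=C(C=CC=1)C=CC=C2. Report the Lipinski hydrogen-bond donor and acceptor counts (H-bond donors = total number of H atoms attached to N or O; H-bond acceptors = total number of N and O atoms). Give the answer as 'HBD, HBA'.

Donors: find every N or O and count the H atoms it carries.
  (no N or O atoms present)
Lipinski HBD = 0.
Acceptors: N atoms = 0, O atoms = 0 → HBA = 0.

0, 0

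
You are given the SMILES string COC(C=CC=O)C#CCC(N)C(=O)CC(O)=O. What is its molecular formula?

C12H15NO5

Walk through each heavy atom and fill implicit hydrogens from standard valence (C 4, N 3, O 2, S 2, halogen 1):
  atom 1: C, bond orders sum to 1 (valence 4) → 3 H
  atom 2: O, bond orders sum to 2 (valence 2) → 0 H
  atom 3: C, bond orders sum to 3 (valence 4) → 1 H
  atom 4: C, bond orders sum to 3 (valence 4) → 1 H
  atom 5: C, bond orders sum to 3 (valence 4) → 1 H
  atom 6: C, bond orders sum to 3 (valence 4) → 1 H
  atom 7: O, bond orders sum to 2 (valence 2) → 0 H
  atom 8: C, bond orders sum to 4 (valence 4) → 0 H
  atom 9: C, bond orders sum to 4 (valence 4) → 0 H
  atom 10: C, bond orders sum to 2 (valence 4) → 2 H
  atom 11: C, bond orders sum to 3 (valence 4) → 1 H
  atom 12: N, bond orders sum to 1 (valence 3) → 2 H
  atom 13: C, bond orders sum to 4 (valence 4) → 0 H
  atom 14: O, bond orders sum to 2 (valence 2) → 0 H
  atom 15: C, bond orders sum to 2 (valence 4) → 2 H
  atom 16: C, bond orders sum to 4 (valence 4) → 0 H
  atom 17: O, bond orders sum to 1 (valence 2) → 1 H
  atom 18: O, bond orders sum to 2 (valence 2) → 0 H
Totals → C:12, H:15, N:1, O:5.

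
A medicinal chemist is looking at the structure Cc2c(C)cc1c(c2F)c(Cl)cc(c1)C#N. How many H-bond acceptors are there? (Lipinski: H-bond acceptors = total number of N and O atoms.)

1

N atoms: 1; O atoms: 0.
Lipinski HBA = 1 + 0 = 1.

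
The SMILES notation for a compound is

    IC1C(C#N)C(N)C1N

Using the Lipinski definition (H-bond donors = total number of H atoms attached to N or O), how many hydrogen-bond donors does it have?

4

Donors: find every N or O and count the H atoms it carries.
  atom 5 (N): bond orders sum to 3 → 0 H
  atom 7 (N): bond orders sum to 1 → 2 H
  atom 9 (N): bond orders sum to 1 → 2 H
Lipinski HBD = 4.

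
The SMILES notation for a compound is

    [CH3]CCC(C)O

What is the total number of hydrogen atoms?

Walk through each heavy atom and fill implicit hydrogens from standard valence (C 4, N 3, O 2, S 2, halogen 1):
  atom 1: C with explicit H count 3
  atom 2: C, bond orders sum to 2 (valence 4) → 2 H
  atom 3: C, bond orders sum to 2 (valence 4) → 2 H
  atom 4: C, bond orders sum to 3 (valence 4) → 1 H
  atom 5: C, bond orders sum to 1 (valence 4) → 3 H
  atom 6: O, bond orders sum to 1 (valence 2) → 1 H
Total hydrogens: 12.

12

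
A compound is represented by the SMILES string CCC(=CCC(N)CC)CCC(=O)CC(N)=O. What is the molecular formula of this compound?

C13H24N2O2

Walk through each heavy atom and fill implicit hydrogens from standard valence (C 4, N 3, O 2, S 2, halogen 1):
  atom 1: C, bond orders sum to 1 (valence 4) → 3 H
  atom 2: C, bond orders sum to 2 (valence 4) → 2 H
  atom 3: C, bond orders sum to 4 (valence 4) → 0 H
  atom 4: C, bond orders sum to 3 (valence 4) → 1 H
  atom 5: C, bond orders sum to 2 (valence 4) → 2 H
  atom 6: C, bond orders sum to 3 (valence 4) → 1 H
  atom 7: N, bond orders sum to 1 (valence 3) → 2 H
  atom 8: C, bond orders sum to 2 (valence 4) → 2 H
  atom 9: C, bond orders sum to 1 (valence 4) → 3 H
  atom 10: C, bond orders sum to 2 (valence 4) → 2 H
  atom 11: C, bond orders sum to 2 (valence 4) → 2 H
  atom 12: C, bond orders sum to 4 (valence 4) → 0 H
  atom 13: O, bond orders sum to 2 (valence 2) → 0 H
  atom 14: C, bond orders sum to 2 (valence 4) → 2 H
  atom 15: C, bond orders sum to 4 (valence 4) → 0 H
  atom 16: N, bond orders sum to 1 (valence 3) → 2 H
  atom 17: O, bond orders sum to 2 (valence 2) → 0 H
Totals → C:13, H:24, N:2, O:2.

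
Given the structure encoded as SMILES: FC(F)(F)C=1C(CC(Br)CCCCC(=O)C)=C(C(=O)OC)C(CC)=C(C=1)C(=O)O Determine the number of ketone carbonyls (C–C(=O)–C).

1

The ketone motif appears at heavy-atom position 14 in the SMILES.
Other groups present: 1 carboxylic acid, 1 ester.
Ketone count: 1.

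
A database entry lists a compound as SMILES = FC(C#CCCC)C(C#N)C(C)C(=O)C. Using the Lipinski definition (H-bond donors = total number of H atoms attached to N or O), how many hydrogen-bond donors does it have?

0

Donors: find every N or O and count the H atoms it carries.
  atom 10 (N): bond orders sum to 3 → 0 H
  atom 14 (O): bond orders sum to 2 → 0 H
Lipinski HBD = 0.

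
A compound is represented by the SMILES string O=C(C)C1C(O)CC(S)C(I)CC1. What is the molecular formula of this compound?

Walk through each heavy atom and fill implicit hydrogens from standard valence (C 4, N 3, O 2, S 2, halogen 1):
  atom 1: O, bond orders sum to 2 (valence 2) → 0 H
  atom 2: C, bond orders sum to 4 (valence 4) → 0 H
  atom 3: C, bond orders sum to 1 (valence 4) → 3 H
  atom 4: C, bond orders sum to 3 (valence 4) → 1 H
  atom 5: C, bond orders sum to 3 (valence 4) → 1 H
  atom 6: O, bond orders sum to 1 (valence 2) → 1 H
  atom 7: C, bond orders sum to 2 (valence 4) → 2 H
  atom 8: C, bond orders sum to 3 (valence 4) → 1 H
  atom 9: S, bond orders sum to 1 (valence 2) → 1 H
  atom 10: C, bond orders sum to 3 (valence 4) → 1 H
  atom 11: I (halogen, monovalent) → 0 H
  atom 12: C, bond orders sum to 2 (valence 4) → 2 H
  atom 13: C, bond orders sum to 2 (valence 4) → 2 H
Totals → C:9, H:15, I:1, O:2, S:1.
In Hill order: C9H15IO2S.

C9H15IO2S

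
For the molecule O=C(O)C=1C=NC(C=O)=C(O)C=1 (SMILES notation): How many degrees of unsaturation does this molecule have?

6

Degree of unsaturation = (number of rings) + (number of π bonds).
Ring closures in the SMILES: 1.
π bonds: 5 double bonds (each 1 DoU) → 5 DoU from unsaturation.
Total DoU = 1 + 5 = 6.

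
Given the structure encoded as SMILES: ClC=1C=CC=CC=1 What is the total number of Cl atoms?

1

Scan the SMILES for Cl atoms (remember two-letter symbols like Cl and Br are single atoms).
Chlorine count: 1.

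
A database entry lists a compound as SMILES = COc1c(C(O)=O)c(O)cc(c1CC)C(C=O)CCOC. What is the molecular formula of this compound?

C15H20O6

Walk through each heavy atom and fill implicit hydrogens from standard valence (C 4, N 3, O 2, S 2, halogen 1); for lowercase aromatic atoms, an aromatic c carries 1 H when it has two neighbours and 0 H with three, and aromatic n carries 0 H:
  atom 1: C, bond orders sum to 1 (valence 4) → 3 H
  atom 2: O, bond orders sum to 2 (valence 2) → 0 H
  atom 3: aromatic c, 3 neighbours → 0 H
  atom 4: aromatic c, 3 neighbours → 0 H
  atom 5: C, bond orders sum to 4 (valence 4) → 0 H
  atom 6: O, bond orders sum to 1 (valence 2) → 1 H
  atom 7: O, bond orders sum to 2 (valence 2) → 0 H
  atom 8: aromatic c, 3 neighbours → 0 H
  atom 9: O, bond orders sum to 1 (valence 2) → 1 H
  atom 10: aromatic c, 2 neighbours → 1 H
  atom 11: aromatic c, 3 neighbours → 0 H
  atom 12: aromatic c, 3 neighbours → 0 H
  atom 13: C, bond orders sum to 2 (valence 4) → 2 H
  atom 14: C, bond orders sum to 1 (valence 4) → 3 H
  atom 15: C, bond orders sum to 3 (valence 4) → 1 H
  atom 16: C, bond orders sum to 3 (valence 4) → 1 H
  atom 17: O, bond orders sum to 2 (valence 2) → 0 H
  atom 18: C, bond orders sum to 2 (valence 4) → 2 H
  atom 19: C, bond orders sum to 2 (valence 4) → 2 H
  atom 20: O, bond orders sum to 2 (valence 2) → 0 H
  atom 21: C, bond orders sum to 1 (valence 4) → 3 H
Totals → C:15, H:20, O:6.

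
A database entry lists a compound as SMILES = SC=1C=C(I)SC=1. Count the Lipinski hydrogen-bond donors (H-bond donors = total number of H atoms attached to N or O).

0

Donors: find every N or O and count the H atoms it carries.
  (no N or O atoms present)
Lipinski HBD = 0.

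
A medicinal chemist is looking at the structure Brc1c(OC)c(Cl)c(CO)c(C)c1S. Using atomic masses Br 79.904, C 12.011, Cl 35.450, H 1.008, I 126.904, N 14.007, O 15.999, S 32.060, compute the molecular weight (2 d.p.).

297.59 g/mol

First, the molecular formula is C9H10BrClO2S (counting implicit H from valence).
  Br: 1 × 79.904 = 79.904
  C: 9 × 12.011 = 108.099
  Cl: 1 × 35.450 = 35.450
  H: 10 × 1.008 = 10.080
  O: 2 × 15.999 = 31.998
  S: 1 × 32.060 = 32.060
Sum: 1×79.904 + 9×12.011 + 1×35.450 + 10×1.008 + 2×15.999 + 1×32.060 = 297.591 → 297.59 g/mol.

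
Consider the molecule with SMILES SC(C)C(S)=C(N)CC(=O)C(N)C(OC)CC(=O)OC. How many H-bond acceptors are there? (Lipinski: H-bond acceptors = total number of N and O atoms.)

N atoms: 2; O atoms: 4.
Lipinski HBA = 2 + 4 = 6.

6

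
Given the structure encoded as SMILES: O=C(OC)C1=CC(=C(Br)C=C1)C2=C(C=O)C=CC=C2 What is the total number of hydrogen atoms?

Walk through each heavy atom and fill implicit hydrogens from standard valence (C 4, N 3, O 2, S 2, halogen 1):
  atom 1: O, bond orders sum to 2 (valence 2) → 0 H
  atom 2: C, bond orders sum to 4 (valence 4) → 0 H
  atom 3: O, bond orders sum to 2 (valence 2) → 0 H
  atom 4: C, bond orders sum to 1 (valence 4) → 3 H
  atom 5: C, bond orders sum to 4 (valence 4) → 0 H
  atom 6: C, bond orders sum to 3 (valence 4) → 1 H
  atom 7: C, bond orders sum to 4 (valence 4) → 0 H
  atom 8: C, bond orders sum to 4 (valence 4) → 0 H
  atom 9: Br (halogen, monovalent) → 0 H
  atom 10: C, bond orders sum to 3 (valence 4) → 1 H
  atom 11: C, bond orders sum to 3 (valence 4) → 1 H
  atom 12: C, bond orders sum to 4 (valence 4) → 0 H
  atom 13: C, bond orders sum to 4 (valence 4) → 0 H
  atom 14: C, bond orders sum to 3 (valence 4) → 1 H
  atom 15: O, bond orders sum to 2 (valence 2) → 0 H
  atom 16: C, bond orders sum to 3 (valence 4) → 1 H
  atom 17: C, bond orders sum to 3 (valence 4) → 1 H
  atom 18: C, bond orders sum to 3 (valence 4) → 1 H
  atom 19: C, bond orders sum to 3 (valence 4) → 1 H
Total hydrogens: 11.

11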